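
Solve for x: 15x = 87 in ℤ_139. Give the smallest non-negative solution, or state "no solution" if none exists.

117

First find gcd(15, 139):
139 = 9·15 + 4
15 = 3·4 + 3
4 = 1·3 + 1
3 = 3·1 + 0
gcd = 1, so a unique solution mod 139 exists.
Back-substitute for the Bézout coefficients:
1 = 4 − 3
1 = −15 + 4·4
1 = 4·139 − 37·15
So 15·(-37) ≡ 1 (mod 139), giving 15⁻¹ ≡ 102.
x ≡ 15⁻¹·87 ≡ 102·87 ≡ 117 (mod 139).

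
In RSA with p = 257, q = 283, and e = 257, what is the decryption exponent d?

φ(n) = (p−1)(q−1) = 256·282 = 72192.
Need d with 257·d ≡ 1 (mod 72192). Apply the extended Euclidean algorithm:
72192 = 280*257 + 232
257 = 1*232 + 25
232 = 9*25 + 7
25 = 3*7 + 4
7 = 1*4 + 3
4 = 1*3 + 1
3 = 3*1 + 0
Back-substitute:
1 = 4 − 3
1 = −7 + 2·4
1 = 2·25 − 7·7
1 = −7·232 + 65·25
1 = 65·257 − 72·232
1 = −72·72192 + 20225·257
So 257·20225 ≡ 1 (mod 72192), hence d = 20225.

20225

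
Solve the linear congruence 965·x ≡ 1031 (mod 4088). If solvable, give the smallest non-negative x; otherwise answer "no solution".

2259

First find gcd(965, 4088):
4088 = 4*965 + 228
965 = 4*228 + 53
228 = 4*53 + 16
53 = 3*16 + 5
16 = 3*5 + 1
5 = 5*1 + 0
gcd = 1, so a unique solution mod 4088 exists.
Back-substitute for the Bézout coefficients:
1 = 16 − 3·5
1 = −3·53 + 10·16
1 = 10·228 − 43·53
1 = −43·965 + 182·228
1 = 182·4088 − 771·965
So 965·(-771) ≡ 1 (mod 4088), giving 965⁻¹ ≡ 3317.
x ≡ 965⁻¹·1031 ≡ 3317·1031 ≡ 2259 (mod 4088).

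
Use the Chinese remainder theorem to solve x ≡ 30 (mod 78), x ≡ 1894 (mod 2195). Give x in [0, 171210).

Write x = 30 + 78·k. Then 78·k ≡ 1894 − 30 ≡ 1864 (mod 2195).
Need 78⁻¹ mod 2195. Extended Euclid on (2195, 78):
2195 = 28×78 + 11
78 = 7×11 + 1
11 = 11×1 + 0
Back-substitute:
1 = 78 − 7·11
1 = −7·2195 + 197·78
78⁻¹ ≡ 197 (mod 2195), so k ≡ 197·1864 ≡ 643 (mod 2195).
x = 30 + 78·643 = 50184.

50184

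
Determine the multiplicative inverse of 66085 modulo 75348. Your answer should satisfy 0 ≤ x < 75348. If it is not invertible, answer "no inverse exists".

Run Euclid on (75348, 66085):
75348 = 1*66085 + 9263
66085 = 7*9263 + 1244
9263 = 7*1244 + 555
1244 = 2*555 + 134
555 = 4*134 + 19
134 = 7*19 + 1
19 = 19*1 + 0
The gcd is 1. Working backward:
1 = 134 − 7·19
1 = −7·555 + 29·134
1 = 29·1244 − 65·555
1 = −65·9263 + 484·1244
1 = 484·66085 − 3453·9263
1 = −3453·75348 + 3937·66085
So 66085·3937 ≡ 1 (mod 75348).

3937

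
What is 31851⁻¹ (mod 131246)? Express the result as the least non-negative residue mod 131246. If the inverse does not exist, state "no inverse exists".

100877

gcd(131246, 31851) by repeated division:
131246 = 4·31851 + 3842
31851 = 8·3842 + 1115
3842 = 3·1115 + 497
1115 = 2·497 + 121
497 = 4·121 + 13
121 = 9·13 + 4
13 = 3·4 + 1
4 = 4·1 + 0
Since gcd(31851, 131246) = 1, back-substitute to write 1 as a combination:
1 = 13 − 3·4
1 = −3·121 + 28·13
1 = 28·497 − 115·121
1 = −115·1115 + 258·497
1 = 258·3842 − 889·1115
1 = −889·31851 + 7370·3842
1 = 7370·131246 − 30369·31851
Hence 31851⁻¹ ≡ -30369 ≡ 100877 (mod 131246).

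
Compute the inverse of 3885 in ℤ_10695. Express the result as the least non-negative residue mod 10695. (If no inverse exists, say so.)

Compute gcd(3885, 10695):
10695 = 2×3885 + 2925
3885 = 1×2925 + 960
2925 = 3×960 + 45
960 = 21×45 + 15
45 = 3×15 + 0
Since gcd = 15 > 1, 3885 is not a unit mod 10695.

no inverse exists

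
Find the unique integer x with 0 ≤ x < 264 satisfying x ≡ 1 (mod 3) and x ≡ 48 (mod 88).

Write x = 1 + 3·k. Then 3·k ≡ 48 − 1 ≡ 47 (mod 88).
Need 3⁻¹ mod 88. Extended Euclid on (88, 3):
88 = 29·3 + 1
3 = 3·1 + 0
Back-substitute:
1 = 88 − 29·3
3⁻¹ ≡ 59 (mod 88), so k ≡ 59·47 ≡ 45 (mod 88).
x = 1 + 3·45 = 136.

136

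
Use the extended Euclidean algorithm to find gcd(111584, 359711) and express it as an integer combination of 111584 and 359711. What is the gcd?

11

Euclidean algorithm:
359711 = 3·111584 + 24959
111584 = 4·24959 + 11748
24959 = 2·11748 + 1463
11748 = 8·1463 + 44
1463 = 33·44 + 11
44 = 4·11 + 0
gcd(111584, 359711) = 11.
Working backward:
11 = 1463 − 33·44
11 = −33·11748 + 265·1463
11 = 265·24959 − 563·11748
11 = −563·111584 + 2517·24959
11 = 2517·359711 − 8114·111584
So 11 = (2517)·359711 + (-8114)·111584.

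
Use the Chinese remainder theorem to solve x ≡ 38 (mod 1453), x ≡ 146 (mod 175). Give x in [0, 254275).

Write x = 38 + 1453·k. Then 1453·k ≡ 146 − 38 ≡ 108 (mod 175).
Need 1453⁻¹ mod 175. Extended Euclid on (175, 53):
175 = 3*53 + 16
53 = 3*16 + 5
16 = 3*5 + 1
5 = 5*1 + 0
Back-substitute:
1 = 16 − 3·5
1 = −3·53 + 10·16
1 = 10·175 − 33·53
1453⁻¹ ≡ 142 (mod 175), so k ≡ 142·108 ≡ 111 (mod 175).
x = 38 + 1453·111 = 161321.

161321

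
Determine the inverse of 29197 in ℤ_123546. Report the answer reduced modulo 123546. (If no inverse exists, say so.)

Run Euclid on (123546, 29197):
123546 = 4×29197 + 6758
29197 = 4×6758 + 2165
6758 = 3×2165 + 263
2165 = 8×263 + 61
263 = 4×61 + 19
61 = 3×19 + 4
19 = 4×4 + 3
4 = 1×3 + 1
3 = 3×1 + 0
gcd = 1, so the inverse exists. Back-substitute:
1 = 4 − 3
1 = −19 + 5·4
1 = 5·61 − 16·19
1 = −16·263 + 69·61
1 = 69·2165 − 568·263
1 = −568·6758 + 1773·2165
1 = 1773·29197 − 7660·6758
1 = −7660·123546 + 32413·29197
So 29197·32413 ≡ 1 (mod 123546).

32413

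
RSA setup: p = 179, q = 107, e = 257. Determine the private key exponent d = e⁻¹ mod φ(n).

881

φ(n) = (p−1)(q−1) = 178·106 = 18868.
Need d with 257·d ≡ 1 (mod 18868). Apply the extended Euclidean algorithm:
18868 = 73×257 + 107
257 = 2×107 + 43
107 = 2×43 + 21
43 = 2×21 + 1
21 = 21×1 + 0
Back-substitute:
1 = 43 − 2·21
1 = −2·107 + 5·43
1 = 5·257 − 12·107
1 = −12·18868 + 881·257
So 257·881 ≡ 1 (mod 18868), hence d = 881.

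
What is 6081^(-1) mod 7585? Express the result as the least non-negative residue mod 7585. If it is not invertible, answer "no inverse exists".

gcd(7585, 6081) by repeated division:
7585 = 1×6081 + 1504
6081 = 4×1504 + 65
1504 = 23×65 + 9
65 = 7×9 + 2
9 = 4×2 + 1
2 = 2×1 + 0
Since gcd(6081, 7585) = 1, back-substitute to write 1 as a combination:
1 = 9 − 4·2
1 = −4·65 + 29·9
1 = 29·1504 − 671·65
1 = −671·6081 + 2713·1504
1 = 2713·7585 − 3384·6081
Hence 6081⁻¹ ≡ -3384 ≡ 4201 (mod 7585).

4201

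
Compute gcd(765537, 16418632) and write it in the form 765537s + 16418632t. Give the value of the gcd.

1

Apply Euclid's algorithm to 16418632 and 765537:
16418632 = 21×765537 + 342355
765537 = 2×342355 + 80827
342355 = 4×80827 + 19047
80827 = 4×19047 + 4639
19047 = 4×4639 + 491
4639 = 9×491 + 220
491 = 2×220 + 51
220 = 4×51 + 16
51 = 3×16 + 3
16 = 5×3 + 1
3 = 3×1 + 0
gcd(765537, 16418632) = 1.
Working backward:
1 = 16 − 5·3
1 = −5·51 + 16·16
1 = 16·220 − 69·51
1 = −69·491 + 154·220
1 = 154·4639 − 1455·491
1 = −1455·19047 + 5974·4639
1 = 5974·80827 − 25351·19047
1 = −25351·342355 + 107378·80827
1 = 107378·765537 − 240107·342355
1 = −240107·16418632 + 5149625·765537
So 1 = (-240107)·16418632 + (5149625)·765537.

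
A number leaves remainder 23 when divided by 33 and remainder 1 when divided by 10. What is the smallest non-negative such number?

221

Write x = 23 + 33·k. Then 33·k ≡ 1 − 23 ≡ 8 (mod 10).
Need 33⁻¹ mod 10. Extended Euclid on (10, 3):
10 = 3*3 + 1
3 = 3*1 + 0
Back-substitute:
1 = 10 − 3·3
33⁻¹ ≡ 7 (mod 10), so k ≡ 7·8 ≡ 6 (mod 10).
x = 23 + 33·6 = 221.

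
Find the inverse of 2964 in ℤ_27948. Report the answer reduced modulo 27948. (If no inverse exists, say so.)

no inverse exists

Euclidean algorithm on 27948, 2964:
27948 = 9*2964 + 1272
2964 = 2*1272 + 420
1272 = 3*420 + 12
420 = 35*12 + 0
The gcd is 12, not 1, hence no inverse exists.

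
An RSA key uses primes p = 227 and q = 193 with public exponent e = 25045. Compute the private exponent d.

φ(n) = (p−1)(q−1) = 226·192 = 43392.
Need d with 25045·d ≡ 1 (mod 43392). Apply the extended Euclidean algorithm:
43392 = 1×25045 + 18347
25045 = 1×18347 + 6698
18347 = 2×6698 + 4951
6698 = 1×4951 + 1747
4951 = 2×1747 + 1457
1747 = 1×1457 + 290
1457 = 5×290 + 7
290 = 41×7 + 3
7 = 2×3 + 1
3 = 3×1 + 0
Back-substitute:
1 = 7 − 2·3
1 = −2·290 + 83·7
1 = 83·1457 − 417·290
1 = −417·1747 + 500·1457
1 = 500·4951 − 1417·1747
1 = −1417·6698 + 1917·4951
1 = 1917·18347 − 5251·6698
1 = −5251·25045 + 7168·18347
1 = 7168·43392 − 12419·25045
So 25045·(-12419) ≡ 1 (mod 43392), hence d ≡ -12419 ≡ 30973 (mod 43392).

30973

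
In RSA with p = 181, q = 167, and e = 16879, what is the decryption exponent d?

13399

φ(n) = (p−1)(q−1) = 180·166 = 29880.
Need d with 16879·d ≡ 1 (mod 29880). Apply the extended Euclidean algorithm:
29880 = 1×16879 + 13001
16879 = 1×13001 + 3878
13001 = 3×3878 + 1367
3878 = 2×1367 + 1144
1367 = 1×1144 + 223
1144 = 5×223 + 29
223 = 7×29 + 20
29 = 1×20 + 9
20 = 2×9 + 2
9 = 4×2 + 1
2 = 2×1 + 0
Back-substitute:
1 = 9 − 4·2
1 = −4·20 + 9·9
1 = 9·29 − 13·20
1 = −13·223 + 100·29
1 = 100·1144 − 513·223
1 = −513·1367 + 613·1144
1 = 613·3878 − 1739·1367
1 = −1739·13001 + 5830·3878
1 = 5830·16879 − 7569·13001
1 = −7569·29880 + 13399·16879
So 16879·13399 ≡ 1 (mod 29880), hence d = 13399.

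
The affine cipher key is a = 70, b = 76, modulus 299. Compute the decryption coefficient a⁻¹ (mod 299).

47

Apply the Euclidean algorithm to 299 and 70:
299 = 4·70 + 19
70 = 3·19 + 13
19 = 1·13 + 6
13 = 2·6 + 1
6 = 6·1 + 0
The gcd is 1. Working backward:
1 = 13 − 2·6
1 = −2·19 + 3·13
1 = 3·70 − 11·19
1 = −11·299 + 47·70
So 70·47 ≡ 1 (mod 299).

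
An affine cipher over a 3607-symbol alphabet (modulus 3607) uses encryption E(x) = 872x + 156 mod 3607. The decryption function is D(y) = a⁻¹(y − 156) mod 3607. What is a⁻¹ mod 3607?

1758

Run Euclid on (3607, 872):
3607 = 4×872 + 119
872 = 7×119 + 39
119 = 3×39 + 2
39 = 19×2 + 1
2 = 2×1 + 0
gcd = 1, so the inverse exists. Back-substitute:
1 = 39 − 19·2
1 = −19·119 + 58·39
1 = 58·872 − 425·119
1 = −425·3607 + 1758·872
So 872·1758 ≡ 1 (mod 3607).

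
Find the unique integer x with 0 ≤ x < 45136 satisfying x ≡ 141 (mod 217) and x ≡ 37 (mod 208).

Write x = 141 + 217·k. Then 217·k ≡ 37 − 141 ≡ 104 (mod 208).
Need 217⁻¹ mod 208. Extended Euclid on (208, 9):
208 = 23×9 + 1
9 = 9×1 + 0
Back-substitute:
1 = 208 − 23·9
217⁻¹ ≡ 185 (mod 208), so k ≡ 185·104 ≡ 104 (mod 208).
x = 141 + 217·104 = 22709.

22709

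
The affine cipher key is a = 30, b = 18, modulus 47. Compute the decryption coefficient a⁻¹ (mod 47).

11

gcd(47, 30) by repeated division:
47 = 1*30 + 17
30 = 1*17 + 13
17 = 1*13 + 4
13 = 3*4 + 1
4 = 4*1 + 0
gcd = 1, so the inverse exists. Back-substitute:
1 = 13 − 3·4
1 = −3·17 + 4·13
1 = 4·30 − 7·17
1 = −7·47 + 11·30
So 30·11 ≡ 1 (mod 47).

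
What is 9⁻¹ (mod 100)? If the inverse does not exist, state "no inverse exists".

Extended Euclidean algorithm:
100 = 11×9 + 1
9 = 9×1 + 0
Since gcd(9, 100) = 1, back-substitute to write 1 as a combination:
1 = 100 − 11·9
Thus 9·(-11) ≡ 1 (mod 100); reducing, -11 mod 100 = 89.

89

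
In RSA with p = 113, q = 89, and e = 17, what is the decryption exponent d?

7537

φ(n) = (p−1)(q−1) = 112·88 = 9856.
Need d with 17·d ≡ 1 (mod 9856). Apply the extended Euclidean algorithm:
9856 = 579×17 + 13
17 = 1×13 + 4
13 = 3×4 + 1
4 = 4×1 + 0
Back-substitute:
1 = 13 − 3·4
1 = −3·17 + 4·13
1 = 4·9856 − 2319·17
So 17·(-2319) ≡ 1 (mod 9856), hence d ≡ -2319 ≡ 7537 (mod 9856).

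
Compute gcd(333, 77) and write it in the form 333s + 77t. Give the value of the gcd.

Euclidean algorithm:
333 = 4·77 + 25
77 = 3·25 + 2
25 = 12·2 + 1
2 = 2·1 + 0
gcd(333, 77) = 1.
Working backward:
1 = 25 − 12·2
1 = −12·77 + 37·25
1 = 37·333 − 160·77
So 1 = (37)·333 + (-160)·77.

1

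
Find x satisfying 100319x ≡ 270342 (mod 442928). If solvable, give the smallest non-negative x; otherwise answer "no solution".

First find gcd(100319, 442928):
442928 = 4×100319 + 41652
100319 = 2×41652 + 17015
41652 = 2×17015 + 7622
17015 = 2×7622 + 1771
7622 = 4×1771 + 538
1771 = 3×538 + 157
538 = 3×157 + 67
157 = 2×67 + 23
67 = 2×23 + 21
23 = 1×21 + 2
21 = 10×2 + 1
2 = 2×1 + 0
gcd = 1, so a unique solution mod 442928 exists.
Back-substitute for the Bézout coefficients:
1 = 21 − 10·2
1 = −10·23 + 11·21
1 = 11·67 − 32·23
1 = −32·157 + 75·67
1 = 75·538 − 257·157
1 = −257·1771 + 846·538
1 = 846·7622 − 3641·1771
1 = −3641·17015 + 8128·7622
1 = 8128·41652 − 19897·17015
1 = −19897·100319 + 47922·41652
1 = 47922·442928 − 211585·100319
So 100319·(-211585) ≡ 1 (mod 442928), giving 100319⁻¹ ≡ 231343.
x ≡ 100319⁻¹·270342 ≡ 231343·270342 ≡ 295706 (mod 442928).

295706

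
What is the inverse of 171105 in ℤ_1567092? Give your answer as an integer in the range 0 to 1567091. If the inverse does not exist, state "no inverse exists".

Compute gcd(171105, 1567092):
1567092 = 9·171105 + 27147
171105 = 6·27147 + 8223
27147 = 3·8223 + 2478
8223 = 3·2478 + 789
2478 = 3·789 + 111
789 = 7·111 + 12
111 = 9·12 + 3
12 = 4·3 + 0
The gcd is 3, not 1, hence no inverse exists.

no inverse exists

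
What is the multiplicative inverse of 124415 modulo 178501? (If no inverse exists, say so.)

gcd(178501, 124415) by repeated division:
178501 = 1*124415 + 54086
124415 = 2*54086 + 16243
54086 = 3*16243 + 5357
16243 = 3*5357 + 172
5357 = 31*172 + 25
172 = 6*25 + 22
25 = 1*22 + 3
22 = 7*3 + 1
3 = 3*1 + 0
The gcd is 1. Working backward:
1 = 22 − 7·3
1 = −7·25 + 8·22
1 = 8·172 − 55·25
1 = −55·5357 + 1713·172
1 = 1713·16243 − 5194·5357
1 = −5194·54086 + 17295·16243
1 = 17295·124415 − 39784·54086
1 = −39784·178501 + 57079·124415
So 124415·57079 ≡ 1 (mod 178501).

57079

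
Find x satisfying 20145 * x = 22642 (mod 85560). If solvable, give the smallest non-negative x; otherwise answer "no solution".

no solution

gcd(20145, 85560):
85560 = 4·20145 + 4980
20145 = 4·4980 + 225
4980 = 22·225 + 30
225 = 7·30 + 15
30 = 2·15 + 0
gcd = 15, but 15 ∤ 22642, so the congruence has no solution.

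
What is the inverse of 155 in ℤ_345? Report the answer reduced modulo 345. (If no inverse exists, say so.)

Compute gcd(155, 345):
345 = 2×155 + 35
155 = 4×35 + 15
35 = 2×15 + 5
15 = 3×5 + 0
gcd(155, 345) = 5 ≠ 1, so 155 has no multiplicative inverse modulo 345.

no inverse exists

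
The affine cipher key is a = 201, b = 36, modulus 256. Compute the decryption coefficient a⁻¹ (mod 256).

Run Euclid on (256, 201):
256 = 1×201 + 55
201 = 3×55 + 36
55 = 1×36 + 19
36 = 1×19 + 17
19 = 1×17 + 2
17 = 8×2 + 1
2 = 2×1 + 0
The gcd is 1. Working backward:
1 = 17 − 8·2
1 = −8·19 + 9·17
1 = 9·36 − 17·19
1 = −17·55 + 26·36
1 = 26·201 − 95·55
1 = −95·256 + 121·201
So 201·121 ≡ 1 (mod 256).

121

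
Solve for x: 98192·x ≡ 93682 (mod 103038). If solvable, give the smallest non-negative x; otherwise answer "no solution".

7784

First find gcd(98192, 103038):
103038 = 1·98192 + 4846
98192 = 20·4846 + 1272
4846 = 3·1272 + 1030
1272 = 1·1030 + 242
1030 = 4·242 + 62
242 = 3·62 + 56
62 = 1·56 + 6
56 = 9·6 + 2
6 = 3·2 + 0
gcd = 2 and 2 | 93682, so solutions exist. Divide through by 2: 49096x ≡ 46841 (mod 51519).
Now find 49096⁻¹ mod 51519:
51519 = 1×49096 + 2423
49096 = 20×2423 + 636
2423 = 3×636 + 515
636 = 1×515 + 121
515 = 4×121 + 31
121 = 3×31 + 28
31 = 1×28 + 3
28 = 9×3 + 1
3 = 3×1 + 0
Back-substitute:
1 = 28 − 9·3
1 = −9·31 + 10·28
1 = 10·121 − 39·31
1 = −39·515 + 166·121
1 = 166·636 − 205·515
1 = −205·2423 + 781·636
1 = 781·49096 − 15825·2423
1 = −15825·51519 + 16606·49096
So 49096⁻¹ ≡ 16606 (mod 51519).
Then x ≡ 16606·46841 ≡ 7784 (mod 51519); the smallest non-negative solution is x = 7784.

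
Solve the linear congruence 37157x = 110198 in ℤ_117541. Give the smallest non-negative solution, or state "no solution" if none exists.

74769

First find gcd(37157, 117541):
117541 = 3*37157 + 6070
37157 = 6*6070 + 737
6070 = 8*737 + 174
737 = 4*174 + 41
174 = 4*41 + 10
41 = 4*10 + 1
10 = 10*1 + 0
gcd = 1, so a unique solution mod 117541 exists.
Back-substitute for the Bézout coefficients:
1 = 41 − 4·10
1 = −4·174 + 17·41
1 = 17·737 − 72·174
1 = −72·6070 + 593·737
1 = 593·37157 − 3630·6070
1 = −3630·117541 + 11483·37157
So 37157·(11483) ≡ 1 (mod 117541), giving 37157⁻¹ ≡ 11483.
x ≡ 37157⁻¹·110198 ≡ 11483·110198 ≡ 74769 (mod 117541).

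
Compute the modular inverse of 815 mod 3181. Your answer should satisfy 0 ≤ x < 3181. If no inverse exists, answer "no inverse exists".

2416

gcd(3181, 815) by repeated division:
3181 = 3*815 + 736
815 = 1*736 + 79
736 = 9*79 + 25
79 = 3*25 + 4
25 = 6*4 + 1
4 = 4*1 + 0
gcd = 1, so the inverse exists. Back-substitute:
1 = 25 − 6·4
1 = −6·79 + 19·25
1 = 19·736 − 177·79
1 = −177·815 + 196·736
1 = 196·3181 − 765·815
Hence 815⁻¹ ≡ -765 ≡ 2416 (mod 3181).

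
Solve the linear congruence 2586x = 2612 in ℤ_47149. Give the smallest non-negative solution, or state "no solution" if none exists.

6747

First find gcd(2586, 47149):
47149 = 18·2586 + 601
2586 = 4·601 + 182
601 = 3·182 + 55
182 = 3·55 + 17
55 = 3·17 + 4
17 = 4·4 + 1
4 = 4·1 + 0
gcd = 1, so a unique solution mod 47149 exists.
Back-substitute for the Bézout coefficients:
1 = 17 − 4·4
1 = −4·55 + 13·17
1 = 13·182 − 43·55
1 = −43·601 + 142·182
1 = 142·2586 − 611·601
1 = −611·47149 + 11140·2586
So 2586·(11140) ≡ 1 (mod 47149), giving 2586⁻¹ ≡ 11140.
x ≡ 2586⁻¹·2612 ≡ 11140·2612 ≡ 6747 (mod 47149).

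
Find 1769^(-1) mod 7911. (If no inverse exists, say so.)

1838

Extended Euclidean algorithm:
7911 = 4*1769 + 835
1769 = 2*835 + 99
835 = 8*99 + 43
99 = 2*43 + 13
43 = 3*13 + 4
13 = 3*4 + 1
4 = 4*1 + 0
The gcd is 1. Working backward:
1 = 13 − 3·4
1 = −3·43 + 10·13
1 = 10·99 − 23·43
1 = −23·835 + 194·99
1 = 194·1769 − 411·835
1 = −411·7911 + 1838·1769
So 1769·1838 ≡ 1 (mod 7911).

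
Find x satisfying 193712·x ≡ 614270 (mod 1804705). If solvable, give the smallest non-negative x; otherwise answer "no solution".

First find gcd(193712, 1804705):
1804705 = 9*193712 + 61297
193712 = 3*61297 + 9821
61297 = 6*9821 + 2371
9821 = 4*2371 + 337
2371 = 7*337 + 12
337 = 28*12 + 1
12 = 12*1 + 0
gcd = 1, so a unique solution mod 1804705 exists.
Back-substitute for the Bézout coefficients:
1 = 337 − 28·12
1 = −28·2371 + 197·337
1 = 197·9821 − 816·2371
1 = −816·61297 + 5093·9821
1 = 5093·193712 − 16095·61297
1 = −16095·1804705 + 149948·193712
So 193712·(149948) ≡ 1 (mod 1804705), giving 193712⁻¹ ≡ 149948.
x ≡ 193712⁻¹·614270 ≡ 149948·614270 ≡ 24170 (mod 1804705).

24170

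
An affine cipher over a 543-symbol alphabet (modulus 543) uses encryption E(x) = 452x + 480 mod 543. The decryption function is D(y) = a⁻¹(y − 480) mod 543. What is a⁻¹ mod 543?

Extended Euclidean algorithm:
543 = 1*452 + 91
452 = 4*91 + 88
91 = 1*88 + 3
88 = 29*3 + 1
3 = 3*1 + 0
Since gcd(452, 543) = 1, back-substitute to write 1 as a combination:
1 = 88 − 29·3
1 = −29·91 + 30·88
1 = 30·452 − 149·91
1 = −149·543 + 179·452
So 452·179 ≡ 1 (mod 543).

179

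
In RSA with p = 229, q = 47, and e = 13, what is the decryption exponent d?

φ(n) = (p−1)(q−1) = 228·46 = 10488.
Need d with 13·d ≡ 1 (mod 10488). Apply the extended Euclidean algorithm:
10488 = 806×13 + 10
13 = 1×10 + 3
10 = 3×3 + 1
3 = 3×1 + 0
Back-substitute:
1 = 10 − 3·3
1 = −3·13 + 4·10
1 = 4·10488 − 3227·13
So 13·(-3227) ≡ 1 (mod 10488), hence d ≡ -3227 ≡ 7261 (mod 10488).

7261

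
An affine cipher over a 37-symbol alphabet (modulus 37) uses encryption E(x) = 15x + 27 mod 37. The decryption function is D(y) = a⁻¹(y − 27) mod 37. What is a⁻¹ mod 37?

gcd(37, 15) by repeated division:
37 = 2*15 + 7
15 = 2*7 + 1
7 = 7*1 + 0
gcd = 1, so the inverse exists. Back-substitute:
1 = 15 − 2·7
1 = −2·37 + 5·15
So 15·5 ≡ 1 (mod 37).

5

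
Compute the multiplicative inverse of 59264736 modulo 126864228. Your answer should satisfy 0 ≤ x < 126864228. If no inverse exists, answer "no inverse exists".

Compute gcd(59264736, 126864228):
126864228 = 2*59264736 + 8334756
59264736 = 7*8334756 + 921444
8334756 = 9*921444 + 41760
921444 = 22*41760 + 2724
41760 = 15*2724 + 900
2724 = 3*900 + 24
900 = 37*24 + 12
24 = 2*12 + 0
The gcd is 12, not 1, hence no inverse exists.

no inverse exists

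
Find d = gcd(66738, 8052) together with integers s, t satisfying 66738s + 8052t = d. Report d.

Apply Euclid's algorithm to 66738 and 8052:
66738 = 8*8052 + 2322
8052 = 3*2322 + 1086
2322 = 2*1086 + 150
1086 = 7*150 + 36
150 = 4*36 + 6
36 = 6*6 + 0
gcd(66738, 8052) = 6.
Back-substituting:
6 = 150 − 4·36
6 = −4·1086 + 29·150
6 = 29·2322 − 62·1086
6 = −62·8052 + 215·2322
6 = 215·66738 − 1782·8052
So 6 = (215)·66738 + (-1782)·8052.

6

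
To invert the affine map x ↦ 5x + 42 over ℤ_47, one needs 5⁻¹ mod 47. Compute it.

Extended Euclidean algorithm:
47 = 9×5 + 2
5 = 2×2 + 1
2 = 2×1 + 0
The gcd is 1. Working backward:
1 = 5 − 2·2
1 = −2·47 + 19·5
So 5·19 ≡ 1 (mod 47).

19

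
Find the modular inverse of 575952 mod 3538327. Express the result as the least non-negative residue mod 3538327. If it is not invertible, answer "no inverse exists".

Euclidean algorithm on 3538327, 575952:
3538327 = 6×575952 + 82615
575952 = 6×82615 + 80262
82615 = 1×80262 + 2353
80262 = 34×2353 + 260
2353 = 9×260 + 13
260 = 20×13 + 0
Since gcd = 13 > 1, 575952 is not a unit mod 3538327.

no inverse exists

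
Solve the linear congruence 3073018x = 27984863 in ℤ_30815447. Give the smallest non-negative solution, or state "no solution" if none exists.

gcd(3073018, 30815447):
30815447 = 10×3073018 + 85267
3073018 = 36×85267 + 3406
85267 = 25×3406 + 117
3406 = 29×117 + 13
117 = 9×13 + 0
gcd = 13, but 13 ∤ 27984863, so the congruence has no solution.

no solution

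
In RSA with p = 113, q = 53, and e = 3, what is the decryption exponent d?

φ(n) = (p−1)(q−1) = 112·52 = 5824.
Need d with 3·d ≡ 1 (mod 5824). Apply the extended Euclidean algorithm:
5824 = 1941*3 + 1
3 = 3*1 + 0
Back-substitute:
1 = 5824 − 1941·3
So 3·(-1941) ≡ 1 (mod 5824), hence d ≡ -1941 ≡ 3883 (mod 5824).

3883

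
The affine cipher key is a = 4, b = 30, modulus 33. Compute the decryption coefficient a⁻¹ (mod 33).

Run Euclid on (33, 4):
33 = 8*4 + 1
4 = 4*1 + 0
Since gcd(4, 33) = 1, back-substitute to write 1 as a combination:
1 = 33 − 8·4
Hence 4⁻¹ ≡ -8 ≡ 25 (mod 33).

25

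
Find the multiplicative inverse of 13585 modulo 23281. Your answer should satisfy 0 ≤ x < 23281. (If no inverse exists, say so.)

16253

gcd(23281, 13585) by repeated division:
23281 = 1·13585 + 9696
13585 = 1·9696 + 3889
9696 = 2·3889 + 1918
3889 = 2·1918 + 53
1918 = 36·53 + 10
53 = 5·10 + 3
10 = 3·3 + 1
3 = 3·1 + 0
Since gcd(13585, 23281) = 1, back-substitute to write 1 as a combination:
1 = 10 − 3·3
1 = −3·53 + 16·10
1 = 16·1918 − 579·53
1 = −579·3889 + 1174·1918
1 = 1174·9696 − 2927·3889
1 = −2927·13585 + 4101·9696
1 = 4101·23281 − 7028·13585
Thus 13585·(-7028) ≡ 1 (mod 23281); reducing, -7028 mod 23281 = 16253.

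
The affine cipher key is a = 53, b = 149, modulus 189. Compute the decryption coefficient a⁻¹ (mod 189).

Run Euclid on (189, 53):
189 = 3·53 + 30
53 = 1·30 + 23
30 = 1·23 + 7
23 = 3·7 + 2
7 = 3·2 + 1
2 = 2·1 + 0
The gcd is 1. Working backward:
1 = 7 − 3·2
1 = −3·23 + 10·7
1 = 10·30 − 13·23
1 = −13·53 + 23·30
1 = 23·189 − 82·53
So 53·(-82) ≡ 1 (mod 189), and -82 ≡ 107 (mod 189).

107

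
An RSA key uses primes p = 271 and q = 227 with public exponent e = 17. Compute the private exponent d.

φ(n) = (p−1)(q−1) = 270·226 = 61020.
Need d with 17·d ≡ 1 (mod 61020). Apply the extended Euclidean algorithm:
61020 = 3589·17 + 7
17 = 2·7 + 3
7 = 2·3 + 1
3 = 3·1 + 0
Back-substitute:
1 = 7 − 2·3
1 = −2·17 + 5·7
1 = 5·61020 − 17947·17
So 17·(-17947) ≡ 1 (mod 61020), hence d ≡ -17947 ≡ 43073 (mod 61020).

43073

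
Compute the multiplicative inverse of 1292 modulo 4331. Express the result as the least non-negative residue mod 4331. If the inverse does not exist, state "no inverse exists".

2551

Apply the Euclidean algorithm to 4331 and 1292:
4331 = 3·1292 + 455
1292 = 2·455 + 382
455 = 1·382 + 73
382 = 5·73 + 17
73 = 4·17 + 5
17 = 3·5 + 2
5 = 2·2 + 1
2 = 2·1 + 0
Since gcd(1292, 4331) = 1, back-substitute to write 1 as a combination:
1 = 5 − 2·2
1 = −2·17 + 7·5
1 = 7·73 − 30·17
1 = −30·382 + 157·73
1 = 157·455 − 187·382
1 = −187·1292 + 531·455
1 = 531·4331 − 1780·1292
Thus 1292·(-1780) ≡ 1 (mod 4331); reducing, -1780 mod 4331 = 2551.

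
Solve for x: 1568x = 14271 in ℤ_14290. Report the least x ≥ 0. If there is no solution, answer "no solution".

gcd(1568, 14290):
14290 = 9×1568 + 178
1568 = 8×178 + 144
178 = 1×144 + 34
144 = 4×34 + 8
34 = 4×8 + 2
8 = 4×2 + 0
gcd = 2, but 2 ∤ 14271, so the congruence has no solution.

no solution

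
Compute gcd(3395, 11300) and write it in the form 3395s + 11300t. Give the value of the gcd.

5

Apply Euclid's algorithm to 11300 and 3395:
11300 = 3×3395 + 1115
3395 = 3×1115 + 50
1115 = 22×50 + 15
50 = 3×15 + 5
15 = 3×5 + 0
gcd(3395, 11300) = 5.
Express as a combination:
5 = 50 − 3·15
5 = −3·1115 + 67·50
5 = 67·3395 − 204·1115
5 = −204·11300 + 679·3395
So 5 = (-204)·11300 + (679)·3395.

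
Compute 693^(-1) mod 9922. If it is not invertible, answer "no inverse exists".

no inverse exists

Euclidean algorithm on 9922, 693:
9922 = 14*693 + 220
693 = 3*220 + 33
220 = 6*33 + 22
33 = 1*22 + 11
22 = 2*11 + 0
Since gcd = 11 > 1, 693 is not a unit mod 9922.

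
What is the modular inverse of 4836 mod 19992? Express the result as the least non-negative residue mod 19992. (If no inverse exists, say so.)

no inverse exists

Euclidean algorithm on 19992, 4836:
19992 = 4·4836 + 648
4836 = 7·648 + 300
648 = 2·300 + 48
300 = 6·48 + 12
48 = 4·12 + 0
gcd(4836, 19992) = 12 ≠ 1, so 4836 has no multiplicative inverse modulo 19992.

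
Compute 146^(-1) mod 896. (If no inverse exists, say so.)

Compute gcd(146, 896):
896 = 6×146 + 20
146 = 7×20 + 6
20 = 3×6 + 2
6 = 3×2 + 0
gcd(146, 896) = 2 ≠ 1, so 146 has no multiplicative inverse modulo 896.

no inverse exists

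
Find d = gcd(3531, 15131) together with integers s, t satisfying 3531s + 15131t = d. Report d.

1

Repeated division:
15131 = 4×3531 + 1007
3531 = 3×1007 + 510
1007 = 1×510 + 497
510 = 1×497 + 13
497 = 38×13 + 3
13 = 4×3 + 1
3 = 3×1 + 0
gcd(3531, 15131) = 1.
Working backward:
1 = 13 − 4·3
1 = −4·497 + 153·13
1 = 153·510 − 157·497
1 = −157·1007 + 310·510
1 = 310·3531 − 1087·1007
1 = −1087·15131 + 4658·3531
So 1 = (-1087)·15131 + (4658)·3531.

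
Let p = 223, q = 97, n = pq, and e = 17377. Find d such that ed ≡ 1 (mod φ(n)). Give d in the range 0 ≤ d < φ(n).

17185

φ(n) = (p−1)(q−1) = 222·96 = 21312.
Need d with 17377·d ≡ 1 (mod 21312). Apply the extended Euclidean algorithm:
21312 = 1*17377 + 3935
17377 = 4*3935 + 1637
3935 = 2*1637 + 661
1637 = 2*661 + 315
661 = 2*315 + 31
315 = 10*31 + 5
31 = 6*5 + 1
5 = 5*1 + 0
Back-substitute:
1 = 31 − 6·5
1 = −6·315 + 61·31
1 = 61·661 − 128·315
1 = −128·1637 + 317·661
1 = 317·3935 − 762·1637
1 = −762·17377 + 3365·3935
1 = 3365·21312 − 4127·17377
So 17377·(-4127) ≡ 1 (mod 21312), hence d ≡ -4127 ≡ 17185 (mod 21312).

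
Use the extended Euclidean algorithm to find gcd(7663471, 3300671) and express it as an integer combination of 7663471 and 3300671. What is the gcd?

1

Repeated division:
7663471 = 2×3300671 + 1062129
3300671 = 3×1062129 + 114284
1062129 = 9×114284 + 33573
114284 = 3×33573 + 13565
33573 = 2×13565 + 6443
13565 = 2×6443 + 679
6443 = 9×679 + 332
679 = 2×332 + 15
332 = 22×15 + 2
15 = 7×2 + 1
2 = 2×1 + 0
gcd(7663471, 3300671) = 1.
Express as a combination:
1 = 15 − 7·2
1 = −7·332 + 155·15
1 = 155·679 − 317·332
1 = −317·6443 + 3008·679
1 = 3008·13565 − 6333·6443
1 = −6333·33573 + 15674·13565
1 = 15674·114284 − 53355·33573
1 = −53355·1062129 + 495869·114284
1 = 495869·3300671 − 1540962·1062129
1 = −1540962·7663471 + 3577793·3300671
So 1 = (-1540962)·7663471 + (3577793)·3300671.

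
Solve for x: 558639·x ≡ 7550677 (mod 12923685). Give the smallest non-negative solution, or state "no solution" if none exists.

no solution

gcd(558639, 12923685):
12923685 = 23*558639 + 74988
558639 = 7*74988 + 33723
74988 = 2*33723 + 7542
33723 = 4*7542 + 3555
7542 = 2*3555 + 432
3555 = 8*432 + 99
432 = 4*99 + 36
99 = 2*36 + 27
36 = 1*27 + 9
27 = 3*9 + 0
gcd = 9, but 9 ∤ 7550677, so the congruence has no solution.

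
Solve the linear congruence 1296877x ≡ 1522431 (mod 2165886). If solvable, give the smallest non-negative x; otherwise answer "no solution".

First find gcd(1296877, 2165886):
2165886 = 1*1296877 + 869009
1296877 = 1*869009 + 427868
869009 = 2*427868 + 13273
427868 = 32*13273 + 3132
13273 = 4*3132 + 745
3132 = 4*745 + 152
745 = 4*152 + 137
152 = 1*137 + 15
137 = 9*15 + 2
15 = 7*2 + 1
2 = 2*1 + 0
gcd = 1, so a unique solution mod 2165886 exists.
Back-substitute for the Bézout coefficients:
1 = 15 − 7·2
1 = −7·137 + 64·15
1 = 64·152 − 71·137
1 = −71·745 + 348·152
1 = 348·3132 − 1463·745
1 = −1463·13273 + 6200·3132
1 = 6200·427868 − 199863·13273
1 = −199863·869009 + 405926·427868
1 = 405926·1296877 − 605789·869009
1 = −605789·2165886 + 1011715·1296877
So 1296877·(1011715) ≡ 1 (mod 2165886), giving 1296877⁻¹ ≡ 1011715.
x ≡ 1296877⁻¹·1522431 ≡ 1011715·1522431 ≡ 782037 (mod 2165886).

782037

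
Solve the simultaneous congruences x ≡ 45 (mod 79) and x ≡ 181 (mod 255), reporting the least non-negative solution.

Write x = 45 + 79·k. Then 79·k ≡ 181 − 45 ≡ 136 (mod 255).
Need 79⁻¹ mod 255. Extended Euclid on (255, 79):
255 = 3·79 + 18
79 = 4·18 + 7
18 = 2·7 + 4
7 = 1·4 + 3
4 = 1·3 + 1
3 = 3·1 + 0
Back-substitute:
1 = 4 − 3
1 = −7 + 2·4
1 = 2·18 − 5·7
1 = −5·79 + 22·18
1 = 22·255 − 71·79
79⁻¹ ≡ 184 (mod 255), so k ≡ 184·136 ≡ 34 (mod 255).
x = 45 + 79·34 = 2731.

2731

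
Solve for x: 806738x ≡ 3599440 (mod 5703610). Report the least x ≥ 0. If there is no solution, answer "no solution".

First find gcd(806738, 5703610):
5703610 = 7·806738 + 56444
806738 = 14·56444 + 16522
56444 = 3·16522 + 6878
16522 = 2·6878 + 2766
6878 = 2·2766 + 1346
2766 = 2·1346 + 74
1346 = 18·74 + 14
74 = 5·14 + 4
14 = 3·4 + 2
4 = 2·2 + 0
gcd = 2 and 2 | 3599440, so solutions exist. Divide through by 2: 403369x ≡ 1799720 (mod 2851805).
Now find 403369⁻¹ mod 2851805:
2851805 = 7·403369 + 28222
403369 = 14·28222 + 8261
28222 = 3·8261 + 3439
8261 = 2·3439 + 1383
3439 = 2·1383 + 673
1383 = 2·673 + 37
673 = 18·37 + 7
37 = 5·7 + 2
7 = 3·2 + 1
2 = 2·1 + 0
Back-substitute:
1 = 7 − 3·2
1 = −3·37 + 16·7
1 = 16·673 − 291·37
1 = −291·1383 + 598·673
1 = 598·3439 − 1487·1383
1 = −1487·8261 + 3572·3439
1 = 3572·28222 − 12203·8261
1 = −12203·403369 + 174414·28222
1 = 174414·2851805 − 1233101·403369
So 403369·(-1233101) ≡ 1 (mod 2851805), i.e. 403369⁻¹ ≡ 1618704.
Then x ≡ 1618704·1799720 ≡ 1045815 (mod 2851805); the smallest non-negative solution is x = 1045815.

1045815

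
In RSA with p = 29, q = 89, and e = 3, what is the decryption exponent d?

φ(n) = (p−1)(q−1) = 28·88 = 2464.
Need d with 3·d ≡ 1 (mod 2464). Apply the extended Euclidean algorithm:
2464 = 821*3 + 1
3 = 3*1 + 0
Back-substitute:
1 = 2464 − 821·3
So 3·(-821) ≡ 1 (mod 2464), hence d ≡ -821 ≡ 1643 (mod 2464).

1643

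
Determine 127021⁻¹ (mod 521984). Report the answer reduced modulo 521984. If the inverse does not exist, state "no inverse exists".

153253

Extended Euclidean algorithm:
521984 = 4×127021 + 13900
127021 = 9×13900 + 1921
13900 = 7×1921 + 453
1921 = 4×453 + 109
453 = 4×109 + 17
109 = 6×17 + 7
17 = 2×7 + 3
7 = 2×3 + 1
3 = 3×1 + 0
gcd = 1, so the inverse exists. Back-substitute:
1 = 7 − 2·3
1 = −2·17 + 5·7
1 = 5·109 − 32·17
1 = −32·453 + 133·109
1 = 133·1921 − 564·453
1 = −564·13900 + 4081·1921
1 = 4081·127021 − 37293·13900
1 = −37293·521984 + 153253·127021
So 127021·153253 ≡ 1 (mod 521984).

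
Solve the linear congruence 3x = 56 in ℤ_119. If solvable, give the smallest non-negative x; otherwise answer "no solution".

98

First find gcd(3, 119):
119 = 39×3 + 2
3 = 1×2 + 1
2 = 2×1 + 0
gcd = 1, so a unique solution mod 119 exists.
Back-substitute for the Bézout coefficients:
1 = 3 − 2
1 = −119 + 40·3
So 3·(40) ≡ 1 (mod 119), giving 3⁻¹ ≡ 40.
x ≡ 3⁻¹·56 ≡ 40·56 ≡ 98 (mod 119).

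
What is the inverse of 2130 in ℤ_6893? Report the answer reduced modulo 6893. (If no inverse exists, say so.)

gcd(6893, 2130) by repeated division:
6893 = 3×2130 + 503
2130 = 4×503 + 118
503 = 4×118 + 31
118 = 3×31 + 25
31 = 1×25 + 6
25 = 4×6 + 1
6 = 6×1 + 0
gcd = 1, so the inverse exists. Back-substitute:
1 = 25 − 4·6
1 = −4·31 + 5·25
1 = 5·118 − 19·31
1 = −19·503 + 81·118
1 = 81·2130 − 343·503
1 = −343·6893 + 1110·2130
So 2130·1110 ≡ 1 (mod 6893).

1110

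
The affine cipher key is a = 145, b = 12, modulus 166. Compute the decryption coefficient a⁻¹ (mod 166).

79

gcd(166, 145) by repeated division:
166 = 1·145 + 21
145 = 6·21 + 19
21 = 1·19 + 2
19 = 9·2 + 1
2 = 2·1 + 0
gcd = 1, so the inverse exists. Back-substitute:
1 = 19 − 9·2
1 = −9·21 + 10·19
1 = 10·145 − 69·21
1 = −69·166 + 79·145
So 145·79 ≡ 1 (mod 166).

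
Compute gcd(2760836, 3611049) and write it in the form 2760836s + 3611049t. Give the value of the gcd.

Repeated division:
3611049 = 1×2760836 + 850213
2760836 = 3×850213 + 210197
850213 = 4×210197 + 9425
210197 = 22×9425 + 2847
9425 = 3×2847 + 884
2847 = 3×884 + 195
884 = 4×195 + 104
195 = 1×104 + 91
104 = 1×91 + 13
91 = 7×13 + 0
gcd(2760836, 3611049) = 13.
Working backward:
13 = 104 − 91
13 = −195 + 2·104
13 = 2·884 − 9·195
13 = −9·2847 + 29·884
13 = 29·9425 − 96·2847
13 = −96·210197 + 2141·9425
13 = 2141·850213 − 8660·210197
13 = −8660·2760836 + 28121·850213
13 = 28121·3611049 − 36781·2760836
So 13 = (28121)·3611049 + (-36781)·2760836.

13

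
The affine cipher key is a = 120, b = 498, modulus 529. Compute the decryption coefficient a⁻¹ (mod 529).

313

Apply the Euclidean algorithm to 529 and 120:
529 = 4×120 + 49
120 = 2×49 + 22
49 = 2×22 + 5
22 = 4×5 + 2
5 = 2×2 + 1
2 = 2×1 + 0
The gcd is 1. Working backward:
1 = 5 − 2·2
1 = −2·22 + 9·5
1 = 9·49 − 20·22
1 = −20·120 + 49·49
1 = 49·529 − 216·120
Hence 120⁻¹ ≡ -216 ≡ 313 (mod 529).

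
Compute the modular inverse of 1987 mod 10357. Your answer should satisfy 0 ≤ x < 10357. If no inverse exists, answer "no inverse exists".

gcd(10357, 1987) by repeated division:
10357 = 5·1987 + 422
1987 = 4·422 + 299
422 = 1·299 + 123
299 = 2·123 + 53
123 = 2·53 + 17
53 = 3·17 + 2
17 = 8·2 + 1
2 = 2·1 + 0
The gcd is 1. Working backward:
1 = 17 − 8·2
1 = −8·53 + 25·17
1 = 25·123 − 58·53
1 = −58·299 + 141·123
1 = 141·422 − 199·299
1 = −199·1987 + 937·422
1 = 937·10357 − 4884·1987
Thus 1987·(-4884) ≡ 1 (mod 10357); reducing, -4884 mod 10357 = 5473.

5473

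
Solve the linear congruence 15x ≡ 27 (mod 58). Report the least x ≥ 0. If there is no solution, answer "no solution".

25

First find gcd(15, 58):
58 = 3×15 + 13
15 = 1×13 + 2
13 = 6×2 + 1
2 = 2×1 + 0
gcd = 1, so a unique solution mod 58 exists.
Back-substitute for the Bézout coefficients:
1 = 13 − 6·2
1 = −6·15 + 7·13
1 = 7·58 − 27·15
So 15·(-27) ≡ 1 (mod 58), giving 15⁻¹ ≡ 31.
x ≡ 15⁻¹·27 ≡ 31·27 ≡ 25 (mod 58).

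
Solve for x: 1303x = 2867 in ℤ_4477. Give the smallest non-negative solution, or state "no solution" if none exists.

844

First find gcd(1303, 4477):
4477 = 3×1303 + 568
1303 = 2×568 + 167
568 = 3×167 + 67
167 = 2×67 + 33
67 = 2×33 + 1
33 = 33×1 + 0
gcd = 1, so a unique solution mod 4477 exists.
Back-substitute for the Bézout coefficients:
1 = 67 − 2·33
1 = −2·167 + 5·67
1 = 5·568 − 17·167
1 = −17·1303 + 39·568
1 = 39·4477 − 134·1303
So 1303·(-134) ≡ 1 (mod 4477), giving 1303⁻¹ ≡ 4343.
x ≡ 1303⁻¹·2867 ≡ 4343·2867 ≡ 844 (mod 4477).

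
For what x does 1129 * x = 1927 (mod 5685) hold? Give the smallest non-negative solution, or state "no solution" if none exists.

3028

First find gcd(1129, 5685):
5685 = 5*1129 + 40
1129 = 28*40 + 9
40 = 4*9 + 4
9 = 2*4 + 1
4 = 4*1 + 0
gcd = 1, so a unique solution mod 5685 exists.
Back-substitute for the Bézout coefficients:
1 = 9 − 2·4
1 = −2·40 + 9·9
1 = 9·1129 − 254·40
1 = −254·5685 + 1279·1129
So 1129·(1279) ≡ 1 (mod 5685), giving 1129⁻¹ ≡ 1279.
x ≡ 1129⁻¹·1927 ≡ 1279·1927 ≡ 3028 (mod 5685).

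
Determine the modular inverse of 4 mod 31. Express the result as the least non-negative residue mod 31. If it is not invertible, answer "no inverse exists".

8

Apply the Euclidean algorithm to 31 and 4:
31 = 7×4 + 3
4 = 1×3 + 1
3 = 3×1 + 0
Since gcd(4, 31) = 1, back-substitute to write 1 as a combination:
1 = 4 − 3
1 = −31 + 8·4
So 4·8 ≡ 1 (mod 31).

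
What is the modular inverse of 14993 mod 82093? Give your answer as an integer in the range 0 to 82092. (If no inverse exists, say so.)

Compute gcd(14993, 82093):
82093 = 5×14993 + 7128
14993 = 2×7128 + 737
7128 = 9×737 + 495
737 = 1×495 + 242
495 = 2×242 + 11
242 = 22×11 + 0
The gcd is 11, not 1, hence no inverse exists.

no inverse exists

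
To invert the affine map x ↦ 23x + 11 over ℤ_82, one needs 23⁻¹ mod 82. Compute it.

Run Euclid on (82, 23):
82 = 3*23 + 13
23 = 1*13 + 10
13 = 1*10 + 3
10 = 3*3 + 1
3 = 3*1 + 0
Since gcd(23, 82) = 1, back-substitute to write 1 as a combination:
1 = 10 − 3·3
1 = −3·13 + 4·10
1 = 4·23 − 7·13
1 = −7·82 + 25·23
So 23·25 ≡ 1 (mod 82).

25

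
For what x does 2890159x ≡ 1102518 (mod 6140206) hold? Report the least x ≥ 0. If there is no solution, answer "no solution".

5122144

First find gcd(2890159, 6140206):
6140206 = 2·2890159 + 359888
2890159 = 8·359888 + 11055
359888 = 32·11055 + 6128
11055 = 1·6128 + 4927
6128 = 1·4927 + 1201
4927 = 4·1201 + 123
1201 = 9·123 + 94
123 = 1·94 + 29
94 = 3·29 + 7
29 = 4·7 + 1
7 = 7·1 + 0
gcd = 1, so a unique solution mod 6140206 exists.
Back-substitute for the Bézout coefficients:
1 = 29 − 4·7
1 = −4·94 + 13·29
1 = 13·123 − 17·94
1 = −17·1201 + 166·123
1 = 166·4927 − 681·1201
1 = −681·6128 + 847·4927
1 = 847·11055 − 1528·6128
1 = −1528·359888 + 49743·11055
1 = 49743·2890159 − 399472·359888
1 = −399472·6140206 + 848687·2890159
So 2890159·(848687) ≡ 1 (mod 6140206), giving 2890159⁻¹ ≡ 848687.
x ≡ 2890159⁻¹·1102518 ≡ 848687·1102518 ≡ 5122144 (mod 6140206).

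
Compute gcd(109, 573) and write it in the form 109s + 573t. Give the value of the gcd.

Apply Euclid's algorithm to 573 and 109:
573 = 5×109 + 28
109 = 3×28 + 25
28 = 1×25 + 3
25 = 8×3 + 1
3 = 3×1 + 0
gcd(109, 573) = 1.
Back-substituting:
1 = 25 − 8·3
1 = −8·28 + 9·25
1 = 9·109 − 35·28
1 = −35·573 + 184·109
So 1 = (-35)·573 + (184)·109.

1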